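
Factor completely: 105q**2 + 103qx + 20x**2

(15q + 4x)(7q + 5x)

Group: 7q(15q + 4x) + 5x(15q + 4x); both groups contain (15q + 4x).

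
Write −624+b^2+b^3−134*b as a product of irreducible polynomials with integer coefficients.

(b+6)*(b+8)*(b−13)

By the rational root theorem, b = −6 is a root, so (b+6) divides it; the quotient is b^2−5*b−104.
The remaining quadratic factors as (b+8)(b−13).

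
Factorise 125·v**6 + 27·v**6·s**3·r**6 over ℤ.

v**6·(3·s·r**2 + 5)·(9·s**2·r**4 - 15·s·r**2 + 25)

Every term has a factor of v**6; factoring it out leaves 27·s**3·r**6 + 125.
Recognize a sum of cubes with the parts 3·s·r**2 and 5.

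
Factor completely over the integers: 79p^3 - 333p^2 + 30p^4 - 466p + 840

(2p - 5)(3p + 7)(5p - 6)(p + 4)

Testing divisors of the constant over divisors of the leading coefficient, p = 6/5 is a root, so (5p - 6) divides it; the quotient is 6p^3 + 23p^2 - 39p - 140.
Then p = -4 is a root, giving the factor (p + 4) and quotient 6p^2 - p - 35.
The remaining quadratic factors as (2p - 5)(3p + 7).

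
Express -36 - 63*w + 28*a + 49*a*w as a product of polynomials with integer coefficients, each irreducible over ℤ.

Group as (49*a*w + 28*a) + (-63*w - 36) = 7*a*(7*w + 4) - 9*(7*w + 4).
Both groups share the factor (7*w + 4).

(7*a - 9)*(7*w + 4)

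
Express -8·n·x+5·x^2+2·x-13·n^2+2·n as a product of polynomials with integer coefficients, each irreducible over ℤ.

-(13·n-5·x-2)·(n+x)

Group: -n·(13·n-5·x-2) - x·(13·n-5·x-2); both groups contain (13·n-5·x-2).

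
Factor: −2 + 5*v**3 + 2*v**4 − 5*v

(2*v + 1)*(v + 1)*(v + 2)*(v − 1)

Among the possible rational roots, v = 1 is a root, so (v − 1) is a factor; dividing leaves 2*v**3 + 7*v**2 + 7*v + 2.
Next, v = −2 is a root, so (v + 2) is a factor; dividing leaves 2*v**2 + 3*v + 1.
The remaining quadratic factors as (2*v + 1)(v + 1).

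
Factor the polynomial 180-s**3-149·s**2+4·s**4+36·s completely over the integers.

By the rational root theorem, s = -1 is a root, so (s+1) is a factor; dividing leaves 4·s**3-5·s**2-144·s+180.
Then s = 5/4 is a root, so (4·s-5) divides it; the quotient is s**2-36.
The remaining quadratic factors as (s+6)(s-6).

(4·s-5)·(s+1)·(s+6)·(s-6)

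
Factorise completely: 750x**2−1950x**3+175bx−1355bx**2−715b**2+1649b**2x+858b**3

Group: 11b(78b**2+79bx−65b−195x**2+75x) + 10x(78b**2+79bx−65b−195x**2+75x); both groups contain (78b**2+79bx−65b−195x**2+75x), so (11b+10x) is a factor with cofactor 78b**2+79bx−65b−195x**2+75x.
The cofactor groups again: 78b**2+79bx−65b−195x**2+75x = 6b(13b−15x) + (13x−5)(13b−15x); both groups contain (13b−15x), giving (6b+13x−5)(13b−15x).

(11b+10x)(13b−15x)(6b+13x−5)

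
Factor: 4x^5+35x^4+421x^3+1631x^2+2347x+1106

(4x+7)(x+1)(x+2)(x^2+4x+79)

Trying the rational-root candidates, x = −7/4 is a root, giving the factor (4x+7) and quotient x^4+7x^3+93x^2+245x+158.
Continuing, x = −2 is a root, so (x+2) is a factor; dividing leaves x^3+5x^2+83x+79.
Continuing, x = −1 is a root, so (x+1) is a factor; dividing leaves x^2+4x+79.
The quadratic x^2+4x+79 has discriminant −300 < 0 and is irreducible over ℤ.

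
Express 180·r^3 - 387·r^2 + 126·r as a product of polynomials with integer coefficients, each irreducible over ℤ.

Pull out the common factor 9·r, then factor the remaining trinomial.

9·r·(4·r - 7)·(5·r - 2)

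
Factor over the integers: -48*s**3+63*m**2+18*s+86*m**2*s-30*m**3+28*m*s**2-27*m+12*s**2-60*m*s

Group: 5*m*(-6*m**2+22*m*s+9*m-12*s**2-6*s) + (4*s-3)*(-6*m**2+22*m*s+9*m-12*s**2-6*s); both groups contain (-6*m**2+22*m*s+9*m-12*s**2-6*s), so (5*m+4*s-3) is a factor with cofactor -6*m**2+22*m*s+9*m-12*s**2-6*s.
The cofactor groups again: -6*m**2+22*m*s+9*m-12*s**2-6*s = -3*m*(2*m-6*s-3) + 2*s*(2*m-6*s-3); both groups contain (2*m-6*s-3), giving -(3*m-2*s)*(2*m-6*s-3).

-(2*m-6*s-3)*(3*m-2*s)*(5*m+4*s-3)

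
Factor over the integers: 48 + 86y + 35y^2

(5y + 8)(7y + 6)

Need a pair with product 35·48 = 1680 and sum 86: that's 56 and 30.
Split the middle term: 35y^2 + 56y + 30y + 48 = 7y(5y + 8) + 6(5y + 8).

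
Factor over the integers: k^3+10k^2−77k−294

Testing divisors of the constant over divisors of the leading coefficient, k = 7 is a root, giving the factor (k−7) and quotient k^2+17k+42.
The remaining quadratic factors as (k+14)(k+3).

(k+14)(k+3)(k−7)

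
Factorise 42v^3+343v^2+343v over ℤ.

7v(6v+7)(v+7)

Pull out the common factor 7v, then factor the remaining trinomial.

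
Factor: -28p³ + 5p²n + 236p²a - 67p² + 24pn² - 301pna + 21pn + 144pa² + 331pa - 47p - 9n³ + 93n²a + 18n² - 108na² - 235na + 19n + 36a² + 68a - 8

Group: p(-28p² + 33pn - 16pa - 39p - 9n² + 12na + 27n - 4a - 8) + (n - 9a + 1)(-28p² + 33pn - 16pa - 39p - 9n² + 12na + 27n - 4a - 8); both groups contain (-28p² + 33pn - 16pa - 39p - 9n² + 12na + 27n - 4a - 8), so (p + n - 9a + 1) is a factor with cofactor -28p² + 33pn - 16pa - 39p - 9n² + 12na + 27n - 4a - 8.
The cofactor groups again: -28p² + 33pn - 16pa - 39p - 9n² + 12na + 27n - 4a - 8 = -7p(4p - 3n + 1) + (3n - 4a - 8)(4p - 3n + 1); both groups contain (4p - 3n + 1), giving -(7p - 3n + 4a + 8)(4p - 3n + 1).

-(4p - 3n + 1)(p + n - 9a + 1)(7p - 3n + 4a + 8)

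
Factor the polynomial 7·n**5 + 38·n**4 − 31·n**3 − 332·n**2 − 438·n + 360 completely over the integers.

Among the possible rational roots, n = −5 is a root, so (n + 5) is a factor; dividing leaves 7·n**4 + 3·n**3 − 46·n**2 − 102·n + 72.
Then n = 4/7 is a root, so (7·n − 4) divides it; the quotient is n**3 + n**2 − 6·n − 18.
Continuing, n = 3 is a root, so (n − 3) divides it; the quotient is n**2 + 4·n + 6.
The quadratic n**2 + 4·n + 6 has discriminant −8 < 0 and is irreducible over ℤ.

(7·n − 4)·(n + 5)·(n − 3)·(n**2 + 4·n + 6)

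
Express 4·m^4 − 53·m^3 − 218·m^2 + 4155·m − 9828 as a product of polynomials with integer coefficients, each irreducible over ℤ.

(4·m − 13)·(m + 9)·(m − 12)·(m − 7)

By the rational root theorem, m = 7 is a root, so (m − 7) is a factor; dividing leaves 4·m^3 − 25·m^2 − 393·m + 1404.
Then m = 13/4 is a root, so (4·m − 13) divides it; the quotient is m^2 − 3·m − 108.
The remaining quadratic factors as (m + 9)(m − 12).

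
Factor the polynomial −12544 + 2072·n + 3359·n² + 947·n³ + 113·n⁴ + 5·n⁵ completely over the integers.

(5·n − 7)·(n + 7)·(n + 8)·(n² + 9·n + 32)

Trying the rational-root candidates, n = 7/5 is a root, so (5·n − 7) is a factor; dividing leaves n⁴ + 24·n³ + 223·n² + 984·n + 1792.
Continuing, n = −8 is a root, so (n + 8) divides it; the quotient is n³ + 16·n² + 95·n + 224.
Next, n = −7 is a root, so (n + 7) is a factor; dividing leaves n² + 9·n + 32.
The quadratic n² + 9·n + 32 has discriminant −47 < 0 and is irreducible over ℤ.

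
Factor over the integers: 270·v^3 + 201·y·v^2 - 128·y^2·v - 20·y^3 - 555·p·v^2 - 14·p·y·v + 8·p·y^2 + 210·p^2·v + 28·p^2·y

(14·p - 10·y - 9·v)·(2·y + 15·v)·(p + y - 2·v)

Group: 14·p·(2·p·y + 15·p·v + 2·y^2 + 11·y·v - 30·v^2) + (-10·y - 9·v)·(2·p·y + 15·p·v + 2·y^2 + 11·y·v - 30·v^2); both groups contain (2·p·y + 15·p·v + 2·y^2 + 11·y·v - 30·v^2), so (14·p - 10·y - 9·v) is a factor with cofactor 2·p·y + 15·p·v + 2·y^2 + 11·y·v - 30·v^2.
The cofactor groups again: 2·p·y + 15·p·v + 2·y^2 + 11·y·v - 30·v^2 = 2·y·(p + y - 2·v) + 15·v·(p + y - 2·v); both groups contain (p + y - 2·v), giving (2·y + 15·v)·(p + y - 2·v).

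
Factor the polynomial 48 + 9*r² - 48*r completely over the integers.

3*(3*r - 4)*(r - 4)

Pull out the common factor 3, then factor the remaining trinomial.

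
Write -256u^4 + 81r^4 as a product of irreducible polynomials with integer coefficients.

Write as (9r^2)² − (16u^2)², then factor 9r^2 - 16u^2 once more.

(3r + 4u)(3r - 4u)(9r^2 + 16u^2)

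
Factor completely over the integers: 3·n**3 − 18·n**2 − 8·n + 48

Group as (3·n**3 − 8·n) + (−18·n**2 + 48) = n·(3·n**2 − 8) − 6·(3·n**2 − 8).
Both groups share the factor (3·n**2 − 8).

(n − 6)·(3·n**2 − 8)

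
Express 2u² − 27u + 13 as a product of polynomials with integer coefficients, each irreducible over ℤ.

Need a pair with product 2·13 = 26 and sum −27: that's −26 and −1.
Split the middle term: 2u² − 26u − u + 13 = 2u(u − 13) − (u − 13).

(2u − 1)(u − 13)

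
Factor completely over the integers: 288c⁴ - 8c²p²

8c²(6c + p)(6c - p)

Pull out the common factor 8c²; 36c² - p² is a difference of squares.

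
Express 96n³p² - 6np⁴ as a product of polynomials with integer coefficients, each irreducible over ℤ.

Pull out the common factor 6np²; 16n² - p² is a difference of squares.

6np²(4n + p)(4n - p)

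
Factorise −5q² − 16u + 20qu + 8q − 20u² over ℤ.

−(5q − 10u − 8)(q − 2u)

Group: −5q(q − 2u) + (10u + 8)(q − 2u); both groups contain (q − 2u).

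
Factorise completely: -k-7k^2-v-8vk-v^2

Group: -v(v+k) + (-7k-1)(v+k); both groups contain (v+k).

-(v+7k+1)(v+k)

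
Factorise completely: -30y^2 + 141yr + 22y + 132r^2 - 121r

Group: -2y(15y + 12r - 11) + 11r(15y + 12r - 11); both groups contain (15y + 12r - 11).

-(2y - 11r)(15y + 12r - 11)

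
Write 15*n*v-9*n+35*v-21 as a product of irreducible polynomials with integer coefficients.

(3*n+7)*(5*v-3)

Group as (15*n*v-9*n) + (35*v-21) = 3*n*(5*v-3) + 7*(5*v-3).
Both groups share the factor (5*v-3).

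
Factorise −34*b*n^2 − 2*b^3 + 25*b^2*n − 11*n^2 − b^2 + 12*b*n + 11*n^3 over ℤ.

−(2*b − n + 1)*(b − 11*n)*(b − n)

Group: b*(−2*b^2 + 3*b*n − b − n^2 + n) − 11*n*(−2*b^2 + 3*b*n − b − n^2 + n); both groups contain (−2*b^2 + 3*b*n − b − n^2 + n), so (b − 11*n) is a factor with cofactor −2*b^2 + 3*b*n − b − n^2 + n.
The cofactor groups again: −2*b^2 + 3*b*n − b − n^2 + n = −2*b*(b − n) + (n − 1)*(b − n); both groups contain (b − n), giving −(2*b − n + 1)*(b − n).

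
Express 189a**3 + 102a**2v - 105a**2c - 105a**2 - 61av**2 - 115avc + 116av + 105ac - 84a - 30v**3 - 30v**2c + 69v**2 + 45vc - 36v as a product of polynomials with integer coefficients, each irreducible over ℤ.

(3a + 2v - 3)(7a + 3v)(9a - 5v - 5c + 4)

Group: 9a(21a**2 + 23av - 21a + 6v**2 - 9v) + (-5v - 5c + 4)(21a**2 + 23av - 21a + 6v**2 - 9v); both groups contain (21a**2 + 23av - 21a + 6v**2 - 9v), so (9a - 5v - 5c + 4) is a factor with cofactor 21a**2 + 23av - 21a + 6v**2 - 9v.
The cofactor groups again: 21a**2 + 23av - 21a + 6v**2 - 9v = 3a(7a + 3v) + (2v - 3)(7a + 3v); both groups contain (7a + 3v), giving (3a + 2v - 3)(7a + 3v).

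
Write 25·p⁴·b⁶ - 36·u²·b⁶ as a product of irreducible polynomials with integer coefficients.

b⁶·(5·p² + 6·u)·(5·p² - 6·u)

Factor out b⁶ first: what remains is 25·p⁴ - 36·u².
Recognize a difference of squares with the parts 5·p² and 6·u.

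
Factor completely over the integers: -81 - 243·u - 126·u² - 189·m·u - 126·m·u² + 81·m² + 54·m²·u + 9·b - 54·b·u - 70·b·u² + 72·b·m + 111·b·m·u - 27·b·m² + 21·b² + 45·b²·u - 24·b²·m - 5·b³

-(5·b + 9·m + 9)·(b + 3·m - 7·u - 3)·(b - 2·u - 3)

Group: b·(-5·b² - 24·b·m + 35·b·u + 6·b - 27·m² + 63·m·u + 63·u + 27) + (-2·u - 3)·(-5·b² - 24·b·m + 35·b·u + 6·b - 27·m² + 63·m·u + 63·u + 27); both groups contain (-5·b² - 24·b·m + 35·b·u + 6·b - 27·m² + 63·m·u + 63·u + 27), so (b - 2·u - 3) is a factor with cofactor -5·b² - 24·b·m + 35·b·u + 6·b - 27·m² + 63·m·u + 63·u + 27.
The cofactor groups again: -5·b² - 24·b·m + 35·b·u + 6·b - 27·m² + 63·m·u + 63·u + 27 = -5·b·(b + 3·m - 7·u - 3) + (-9·m - 9)·(b + 3·m - 7·u - 3); both groups contain (b + 3·m - 7·u - 3), giving -(5·b + 9·m + 9)·(b + 3·m - 7·u - 3).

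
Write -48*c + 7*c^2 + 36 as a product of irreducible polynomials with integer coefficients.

(7*c - 6)*(c - 6)

Need a pair with product 7·36 = 252 and sum -48: that's -6 and -42.
Split the middle term: 7*c^2 - 6*c - 42*c + 36 = c*(7*c - 6) - 6*(7*c - 6).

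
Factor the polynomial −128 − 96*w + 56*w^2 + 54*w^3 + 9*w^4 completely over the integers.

(3*w + 4)*(3*w − 4)*(w + 2)*(w + 4)

Among the possible rational roots, w = −4/3 is a root, so (3*w + 4) is a factor; dividing leaves 3*w^3 + 14*w^2 − 32.
Next, w = 4/3 is a root, so (3*w − 4) is a factor; dividing leaves w^2 + 6*w + 8.
The remaining quadratic factors as (w + 4)(w + 2).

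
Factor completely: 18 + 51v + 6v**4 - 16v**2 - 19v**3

Trying the rational-root candidates, v = 2 is a root, so (v - 2) is a factor; dividing leaves 6v**3 - 7v**2 - 30v - 9.
Next, v = -3/2 is a root, so (2v + 3) divides it; the quotient is 3v**2 - 8v - 3.
The remaining quadratic factors as (3v + 1)(v - 3).

(2v + 3)(3v + 1)(v - 2)(v - 3)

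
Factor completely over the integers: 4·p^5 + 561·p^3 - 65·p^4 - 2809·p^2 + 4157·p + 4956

(4·p + 3)·(p - 4)·(p - 7)·(p^2 - 6·p + 59)

Among the possible rational roots, p = 7 is a root, so (p - 7) divides it; the quotient is 4·p^4 - 37·p^3 + 302·p^2 - 695·p - 708.
Then p = -3/4 is a root, so (4·p + 3) is a factor; dividing leaves p^3 - 10·p^2 + 83·p - 236.
Next, p = 4 is a root, so (p - 4) is a factor; dividing leaves p^2 - 6·p + 59.
The quadratic p^2 - 6·p + 59 has discriminant -200 < 0 and is irreducible over ℤ.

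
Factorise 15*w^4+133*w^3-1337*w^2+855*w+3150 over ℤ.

Among the possible rational roots, w = 7/3 is a root, so (3*w-7) is a factor; dividing leaves 5*w^3+56*w^2-315*w-450.
Next, w = -6/5 is a root, so (5*w+6) is a factor; dividing leaves w^2+10*w-75.
The remaining quadratic factors as (w-5)(w+15).

(3*w-7)*(5*w+6)*(w+15)*(w-5)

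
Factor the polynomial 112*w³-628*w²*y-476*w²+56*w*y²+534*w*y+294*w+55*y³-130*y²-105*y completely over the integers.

(14*w-5*y)*(2*w-11*y-7)*(4*w+y-3)

Group: 4*w*(28*w²-164*w*y-98*w+55*y²+35*y) + (y-3)*(28*w²-164*w*y-98*w+55*y²+35*y); both groups contain (28*w²-164*w*y-98*w+55*y²+35*y), so (4*w+y-3) is a factor with cofactor 28*w²-164*w*y-98*w+55*y²+35*y.
The cofactor groups again: 28*w²-164*w*y-98*w+55*y²+35*y = 2*w*(14*w-5*y) + (-11*y-7)*(14*w-5*y); both groups contain (14*w-5*y), giving (2*w-11*y-7)*(14*w-5*y).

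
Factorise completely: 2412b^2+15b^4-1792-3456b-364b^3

(3b-8)(5b+2)(b-14)(b-8)

Trying the rational-root candidates, b = 14 is a root, giving the factor (b-14) and quotient 15b^3-154b^2+256b+128.
Next, b = -2/5 is a root, giving the factor (5b+2) and quotient 3b^2-32b+64.
The remaining quadratic factors as (b-8)(3b-8).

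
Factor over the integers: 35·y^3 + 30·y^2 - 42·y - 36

(7·y + 6)·(5·y^2 - 6)

Group as (35·y^3 - 42·y) + (30·y^2 - 36) = 7·y·(5·y^2 - 6) + 6·(5·y^2 - 6).
Both groups share the factor (5·y^2 - 6).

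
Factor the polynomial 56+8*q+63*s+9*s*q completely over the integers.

Group as (9*s*q+63*s) + (8*q+56) = 9*s*(q+7) + 8*(q+7).
Both groups share the factor (q+7).

(9*s+8)*(q+7)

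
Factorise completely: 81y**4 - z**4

(3y + z)(3y - z)(9y**2 + z**2)

Write as (9y**2)² − (z**2)², then factor 9y**2 - z**2 once more.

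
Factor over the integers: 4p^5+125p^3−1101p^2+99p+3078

Testing divisors of the constant over divisors of the leading coefficient, p = 9/2 is a root, so (2p−9) is a factor; dividing leaves 2p^4+9p^3+103p^2−87p−342.
Continuing, p = −3/2 is a root, so (2p+3) divides it; the quotient is p^3+3p^2+47p−114.
Then p = 2 is a root, giving the factor (p−2) and quotient p^2+5p+57.
The quadratic p^2+5p+57 has discriminant −203 < 0 and is irreducible over ℤ.

(2p+3)(2p−9)(p−2)(p^2+5p+57)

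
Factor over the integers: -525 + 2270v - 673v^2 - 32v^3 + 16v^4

By the rational root theorem, v = 1/4 is a root, giving the factor (4v - 1) and quotient 4v^3 - 7v^2 - 170v + 525.
Next, v = -7 is a root, so (v + 7) divides it; the quotient is 4v^2 - 35v + 75.
The remaining quadratic factors as (4v - 15)(v - 5).

(4v - 1)(4v - 15)(v + 7)(v - 5)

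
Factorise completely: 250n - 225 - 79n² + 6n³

(2n - 5)(3n - 5)(n - 9)

Trying the rational-root candidates, n = 9 is a root, so (n - 9) is a factor; dividing leaves 6n² - 25n + 25.
The remaining quadratic factors as (2n - 5)(3n - 5).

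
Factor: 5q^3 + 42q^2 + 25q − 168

(5q − 8)(q + 3)(q + 7)

Trying the rational-root candidates, q = −3 is a root, so (q + 3) is a factor; dividing leaves 5q^2 + 27q − 56.
The remaining quadratic factors as (5q − 8)(q + 7).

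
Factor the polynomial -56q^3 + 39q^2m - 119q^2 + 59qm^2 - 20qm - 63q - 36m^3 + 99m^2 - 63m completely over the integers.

-(7q - 4m + 7)(8q - 9m + 9)(q + m)

Group: q(-56q^2 + 95qm - 119q - 36m^2 + 99m - 63) + m(-56q^2 + 95qm - 119q - 36m^2 + 99m - 63); both groups contain (-56q^2 + 95qm - 119q - 36m^2 + 99m - 63), so (q + m) is a factor with cofactor -56q^2 + 95qm - 119q - 36m^2 + 99m - 63.
The cofactor groups again: -56q^2 + 95qm - 119q - 36m^2 + 99m - 63 = -7q(8q - 9m + 9) + (4m - 7)(8q - 9m + 9); both groups contain (8q - 9m + 9), giving -(7q - 4m + 7)(8q - 9m + 9).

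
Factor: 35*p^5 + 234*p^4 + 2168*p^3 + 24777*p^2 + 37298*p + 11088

Among the possible rational roots, p = -8 is a root, giving the factor (p + 8) and quotient 35*p^4 - 46*p^3 + 2536*p^2 + 4489*p + 1386.
Next, p = -2/5 is a root, so (5*p + 2) is a factor; dividing leaves 7*p^3 - 12*p^2 + 512*p + 693.
Next, p = -9/7 is a root, giving the factor (7*p + 9) and quotient p^2 - 3*p + 77.
The quadratic p^2 - 3*p + 77 has discriminant -299 < 0 and is irreducible over ℤ.

(5*p + 2)*(7*p + 9)*(p + 8)*(p^2 - 3*p + 77)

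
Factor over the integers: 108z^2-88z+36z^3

Pull out the common factor 4z, then factor the remaining trinomial.

4z(3z+11)(3z-2)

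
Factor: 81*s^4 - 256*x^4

(3*s + 4*x)*(3*s - 4*x)*(9*s^2 + 16*x^2)

Write as (9*s^2)² − (16*x^2)², then factor 9*s^2 - 16*x^2 once more.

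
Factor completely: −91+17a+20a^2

(4a−7)(5a+13)

Need a pair with product 20·(−91) = −1820 and sum 17: that's −35 and 52.
Split the middle term: 20a^2−35a + 52a−91 = 5a(4a−7) + 13(4a−7).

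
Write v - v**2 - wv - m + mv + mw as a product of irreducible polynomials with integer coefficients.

Group: m(w + v - 1) - v(w + v - 1); both groups contain (w + v - 1).

(m - v)(w + v - 1)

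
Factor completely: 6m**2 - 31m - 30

(6m + 5)(m - 6)

Need a pair with product 6·(-30) = -180 and sum -31: that's 5 and -36.
Split the middle term: 6m**2 + 5m - 36m - 30 = m(6m + 5) - 6(6m + 5).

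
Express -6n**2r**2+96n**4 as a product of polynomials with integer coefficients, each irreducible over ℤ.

Every term has a factor of 6n**2. Then 16n**2-r**2 = (4n)² − (r)².

6n**2(4n+r)(4n-r)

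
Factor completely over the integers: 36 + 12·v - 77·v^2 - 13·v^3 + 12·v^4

By the rational root theorem, v = -2 is a root, so (v + 2) divides it; the quotient is 12·v^3 - 37·v^2 - 3·v + 18.
Then v = -2/3 is a root, so (3·v + 2) is a factor; dividing leaves 4·v^2 - 15·v + 9.
The remaining quadratic factors as (4·v - 3)(v - 3).

(3·v + 2)·(4·v - 3)·(v + 2)·(v - 3)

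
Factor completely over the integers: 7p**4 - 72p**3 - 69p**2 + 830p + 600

Trying the rational-root candidates, p = 4 is a root, so (p - 4) is a factor; dividing leaves 7p**3 - 44p**2 - 245p - 150.
Then p = -5/7 is a root, giving the factor (7p + 5) and quotient p**2 - 7p - 30.
The remaining quadratic factors as (p - 10)(p + 3).

(7p + 5)(p + 3)(p - 10)(p - 4)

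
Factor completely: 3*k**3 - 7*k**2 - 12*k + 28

Group as (3*k**3 - 12*k) + (-7*k**2 + 28) = 3*k*(k**2 - 4) - 7*(k**2 - 4).
Both groups share the factor (k**2 - 4).

(3*k - 7)*(k + 2)*(k - 2)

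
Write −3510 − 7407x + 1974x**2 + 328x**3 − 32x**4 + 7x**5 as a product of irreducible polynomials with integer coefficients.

(7x + 3)(x + 5)(x − 3)(x**2 − 7x + 78)

Trying the rational-root candidates, x = −5 is a root, so (x + 5) divides it; the quotient is 7x**4 − 67x**3 + 663x**2 − 1341x − 702.
Continuing, x = 3 is a root, so (x − 3) is a factor; dividing leaves 7x**3 − 46x**2 + 525x + 234.
Next, x = −3/7 is a root, so (7x + 3) is a factor; dividing leaves x**2 − 7x + 78.
The quadratic x**2 − 7x + 78 has discriminant −263 < 0 and is irreducible over ℤ.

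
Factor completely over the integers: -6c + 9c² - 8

(3c + 2)(3c - 4)

Need a pair with product 9·(-8) = -72 and sum -6: that's -12 and 6.
Split the middle term: 9c² - 12c + 6c - 8 = 3c(3c - 4) + 2(3c - 4).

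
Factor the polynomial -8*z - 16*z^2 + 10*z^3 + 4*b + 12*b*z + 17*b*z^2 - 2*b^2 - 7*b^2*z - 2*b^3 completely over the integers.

-(2*b + z - 2)*(b + 5*z + 2)*(b - 2*z)

Group: b*(-2*b^2 + 3*b*z + 2*b + 2*z^2 - 4*z) + (5*z + 2)*(-2*b^2 + 3*b*z + 2*b + 2*z^2 - 4*z); both groups contain (-2*b^2 + 3*b*z + 2*b + 2*z^2 - 4*z), so (b + 5*z + 2) is a factor with cofactor -2*b^2 + 3*b*z + 2*b + 2*z^2 - 4*z.
The cofactor groups again: -2*b^2 + 3*b*z + 2*b + 2*z^2 - 4*z = -b*(2*b + z - 2) + 2*z*(2*b + z - 2); both groups contain (2*b + z - 2), giving -(b - 2*z)*(2*b + z - 2).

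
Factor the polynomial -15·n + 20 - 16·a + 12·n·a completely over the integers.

Group as (12·n·a - 15·n) + (-16·a + 20) = 3·n·(4·a - 5) - 4·(4·a - 5).
Both groups share the factor (4·a - 5).

(3·n - 4)·(4·a - 5)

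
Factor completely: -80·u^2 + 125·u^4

Factor out 5·u^2, leaving 25·u^2 - 16, which is a difference of two squares.

5·u^2·(5·u + 4)·(5·u - 4)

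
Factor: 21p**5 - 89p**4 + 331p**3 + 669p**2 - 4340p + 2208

(3p - 8)(7p - 4)(p + 3)(p**2 - 4p + 23)

By the rational root theorem, p = 4/7 is a root, so (7p - 4) divides it; the quotient is 3p**4 - 11p**3 + 41p**2 + 119p - 552.
Then p = -3 is a root, so (p + 3) is a factor; dividing leaves 3p**3 - 20p**2 + 101p - 184.
Continuing, p = 8/3 is a root, so (3p - 8) is a factor; dividing leaves p**2 - 4p + 23.
The quadratic p**2 - 4p + 23 has discriminant -76 < 0 and is irreducible over ℤ.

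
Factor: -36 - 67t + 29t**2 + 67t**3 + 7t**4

Among the possible rational roots, t = -1 is a root, so (t + 1) divides it; the quotient is 7t**3 + 60t**2 - 31t - 36.
Next, t = -4/7 is a root, giving the factor (7t + 4) and quotient t**2 + 8t - 9.
The remaining quadratic factors as (t + 9)(t - 1).

(7t + 4)(t + 1)(t + 9)(t - 1)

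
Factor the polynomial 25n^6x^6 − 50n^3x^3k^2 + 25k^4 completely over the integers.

25(n^3x^3 − k^2)^2

Every term has a factor of 25; factoring it out leaves n^6x^6 − 2n^3x^3k^2 + k^4.
Recognize a perfect-square trinomial with the parts n^3x^3 and k^2.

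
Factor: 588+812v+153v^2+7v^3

Testing divisors of the constant over divisors of the leading coefficient, v = -7 is a root, so (v+7) divides it; the quotient is 7v^2+104v+84.
The remaining quadratic factors as (v+14)(7v+6).

(7v+6)(v+14)(v+7)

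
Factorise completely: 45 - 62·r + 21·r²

Need a pair with product 21·45 = 945 and sum -62: that's -35 and -27.
Split the middle term: 21·r² - 35·r - 27·r + 45 = 7·r·(3·r - 5) - 9·(3·r - 5).

(3·r - 5)·(7·r - 9)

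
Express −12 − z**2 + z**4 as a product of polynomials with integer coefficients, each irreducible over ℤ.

(z + 2)·(z − 2)·(z**2 + 3)

Substitute u = z**2 to get a quadratic in u, then factor.
z**2 − 4 is a difference of squares.
z**2 + 3 is irreducible over ℤ (always positive, so no real roots).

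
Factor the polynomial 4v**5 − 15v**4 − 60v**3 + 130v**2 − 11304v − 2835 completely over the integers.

(4v + 1)(v + 7)(v − 9)(v**2 − 2v + 45)

By the rational root theorem, v = −7 is a root, so (v + 7) divides it; the quotient is 4v**4 − 43v**3 + 241v**2 − 1557v − 405.
Next, v = 9 is a root, giving the factor (v − 9) and quotient 4v**3 − 7v**2 + 178v + 45.
Next, v = −1/4 is a root, so (4v + 1) is a factor; dividing leaves v**2 − 2v + 45.
The quadratic v**2 − 2v + 45 has discriminant −176 < 0 and is irreducible over ℤ.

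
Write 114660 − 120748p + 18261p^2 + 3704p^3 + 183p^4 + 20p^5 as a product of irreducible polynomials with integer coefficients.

(4p − 5)(5p − 13)(p + 9)(p^2 + 4p + 196)

Trying the rational-root candidates, p = 5/4 is a root, so (4p − 5) divides it; the quotient is 5p^4 + 52p^3 + 991p^2 + 5804p − 22932.
Next, p = −9 is a root, giving the factor (p + 9) and quotient 5p^3 + 7p^2 + 928p − 2548.
Continuing, p = 13/5 is a root, giving the factor (5p − 13) and quotient p^2 + 4p + 196.
The quadratic p^2 + 4p + 196 has discriminant −768 < 0 and is irreducible over ℤ.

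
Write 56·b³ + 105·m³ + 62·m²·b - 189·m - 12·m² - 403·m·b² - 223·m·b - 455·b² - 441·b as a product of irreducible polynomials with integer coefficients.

Group: 5·m·(21·m² + 46·m·b + 27·m - 7·b² + 63·b) + (-8·b - 7)·(21·m² + 46·m·b + 27·m - 7·b² + 63·b); both groups contain (21·m² + 46·m·b + 27·m - 7·b² + 63·b), so (5·m - 8·b - 7) is a factor with cofactor 21·m² + 46·m·b + 27·m - 7·b² + 63·b.
The cofactor groups again: 21·m² + 46·m·b + 27·m - 7·b² + 63·b = 7·m·(3·m + 7·b) + (-b + 9)·(3·m + 7·b); both groups contain (3·m + 7·b), giving (7·m - b + 9)·(3·m + 7·b).

(5·m - 8·b - 7)·(7·m - b + 9)·(3·m + 7·b)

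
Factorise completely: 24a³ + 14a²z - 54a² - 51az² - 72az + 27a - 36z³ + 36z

(2a - 3z - 3)(3a + 4z)(4a + 3z - 3)

Group: 3a(8a² - 6az - 18a - 9z² + 9) + 4z(8a² - 6az - 18a - 9z² + 9); both groups contain (8a² - 6az - 18a - 9z² + 9), so (3a + 4z) is a factor with cofactor 8a² - 6az - 18a - 9z² + 9.
The cofactor groups again: 8a² - 6az - 18a - 9z² + 9 = 2a(4a + 3z - 3) + (-3z - 3)(4a + 3z - 3); both groups contain (4a + 3z - 3), giving (2a - 3z - 3)(4a + 3z - 3).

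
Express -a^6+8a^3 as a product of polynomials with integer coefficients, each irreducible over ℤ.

-a^3(a-2)(a^2+2a+4)

Every term has a factor of a^3; factoring it out leaves -a^3+8.
Recognize a difference of cubes with the parts 2 and a.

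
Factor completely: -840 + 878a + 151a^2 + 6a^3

(6a - 5)(a + 12)(a + 14)

Testing divisors of the constant over divisors of the leading coefficient, a = -14 is a root, giving the factor (a + 14) and quotient 6a^2 + 67a - 60.
The remaining quadratic factors as (6a - 5)(a + 12).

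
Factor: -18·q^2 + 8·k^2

2·(2·k + 3·q)·(2·k - 3·q)

Every term has a factor of 2. Then 4·k^2 - 9·q^2 = (2·k)² − (3·q)².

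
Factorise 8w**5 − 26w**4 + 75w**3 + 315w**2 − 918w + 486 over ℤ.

Testing divisors of the constant over divisors of the leading coefficient, w = 3/2 is a root, giving the factor (2w − 3) and quotient 4w**4 − 7w**3 + 27w**2 + 198w − 162.
Then w = −3 is a root, so (w + 3) is a factor; dividing leaves 4w**3 − 19w**2 + 84w − 54.
Then w = 3/4 is a root, giving the factor (4w − 3) and quotient w**2 − 4w + 18.
The quadratic w**2 − 4w + 18 has discriminant −56 < 0 and is irreducible over ℤ.

(2w − 3)(4w − 3)(w + 3)(w**2 − 4w + 18)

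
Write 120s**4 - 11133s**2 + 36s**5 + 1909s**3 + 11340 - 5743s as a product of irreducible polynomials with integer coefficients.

Testing divisors of the constant over divisors of the leading coefficient, s = 4 is a root, giving the factor (s - 4) and quotient 36s**4 + 264s**3 + 2965s**2 + 727s - 2835.
Continuing, s = 5/6 is a root, giving the factor (6s - 5) and quotient 6s**3 + 49s**2 + 535s + 567.
Then s = -7/6 is a root, so (6s + 7) divides it; the quotient is s**2 + 7s + 81.
The quadratic s**2 + 7s + 81 has discriminant -275 < 0 and is irreducible over ℤ.

(6s + 7)(6s - 5)(s - 4)(s**2 + 7s + 81)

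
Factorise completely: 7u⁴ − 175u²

Pull out the common factor 7u²; u² − 25 is a difference of squares.

7u²(u + 5)(u − 5)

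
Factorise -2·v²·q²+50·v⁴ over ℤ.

2·v²·(5·v-q)·(5·v+q)

Pull out the common factor 2·v²; 25·v²-q² is a difference of squares.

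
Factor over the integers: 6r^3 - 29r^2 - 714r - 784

(6r + 7)(r + 8)(r - 14)

Among the possible rational roots, r = 14 is a root, giving the factor (r - 14) and quotient 6r^2 + 55r + 56.
The remaining quadratic factors as (6r + 7)(r + 8).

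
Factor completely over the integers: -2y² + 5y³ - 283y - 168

(5y + 3)(y + 7)(y - 8)

By the rational root theorem, y = 8 is a root, so (y - 8) is a factor; dividing leaves 5y² + 38y + 21.
The remaining quadratic factors as (5y + 3)(y + 7).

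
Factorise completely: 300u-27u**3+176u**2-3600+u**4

(u+4)(u-10)(u-15)(u-6)

Among the possible rational roots, u = 15 is a root, giving the factor (u-15) and quotient u**3-12u**2-4u+240.
Then u = 10 is a root, giving the factor (u-10) and quotient u**2-2u-24.
The remaining quadratic factors as (u-6)(u+4).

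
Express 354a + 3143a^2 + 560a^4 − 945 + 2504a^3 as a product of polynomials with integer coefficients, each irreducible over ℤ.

(4a + 5)(4a + 9)(5a + 7)(7a − 3)

Trying the rational-root candidates, a = −5/4 is a root, giving the factor (4a + 5) and quotient 140a^3 + 451a^2 + 222a − 189.
Then a = −7/5 is a root, so (5a + 7) divides it; the quotient is 28a^2 + 51a − 27.
The remaining quadratic factors as (4a + 9)(7a − 3).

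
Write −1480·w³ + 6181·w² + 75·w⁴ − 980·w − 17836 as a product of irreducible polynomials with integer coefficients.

(3·w − 13)·(5·w + 7)·(5·w − 14)·(w − 14)

Testing divisors of the constant over divisors of the leading coefficient, w = 14 is a root, giving the factor (w − 14) and quotient 75·w³ − 430·w² + 161·w + 1274.
Next, w = 14/5 is a root, giving the factor (5·w − 14) and quotient 15·w² − 44·w − 91.
The remaining quadratic factors as (5·w + 7)(3·w − 13).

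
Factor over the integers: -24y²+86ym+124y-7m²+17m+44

Group: -2y(12y-m+4) + (7m+11)(12y-m+4); both groups contain (12y-m+4).

-(2y-7m-11)(12y-m+4)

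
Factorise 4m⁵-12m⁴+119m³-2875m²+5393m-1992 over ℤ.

Trying the rational-root candidates, m = 8 is a root, giving the factor (m-8) and quotient 4m⁴+20m³+279m²-643m+249.
Next, m = 1/2 is a root, so (2m-1) is a factor; dividing leaves 2m³+11m²+145m-249.
Next, m = 3/2 is a root, so (2m-3) is a factor; dividing leaves m²+7m+83.
The quadratic m²+7m+83 has discriminant -283 < 0 and is irreducible over ℤ.

(2m-1)(2m-3)(m-8)(m²+7m+83)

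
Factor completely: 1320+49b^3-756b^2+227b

Testing divisors of the constant over divisors of the leading coefficient, b = 15 is a root, so (b-15) is a factor; dividing leaves 49b^2-21b-88.
The remaining quadratic factors as (7b-11)(7b+8).

(7b+8)(7b-11)(b-15)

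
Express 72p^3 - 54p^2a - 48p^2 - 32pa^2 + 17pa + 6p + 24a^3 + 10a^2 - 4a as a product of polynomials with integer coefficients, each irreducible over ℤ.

(3p - 2a)(4p - 3a - 2)(6p + 4a - 1)

Group: 6p(12p^2 - 17pa - 6p + 6a^2 + 4a) + (4a - 1)(12p^2 - 17pa - 6p + 6a^2 + 4a); both groups contain (12p^2 - 17pa - 6p + 6a^2 + 4a), so (6p + 4a - 1) is a factor with cofactor 12p^2 - 17pa - 6p + 6a^2 + 4a.
The cofactor groups again: 12p^2 - 17pa - 6p + 6a^2 + 4a = 4p(3p - 2a) + (-3a - 2)(3p - 2a); both groups contain (3p - 2a), giving (4p - 3a - 2)(3p - 2a).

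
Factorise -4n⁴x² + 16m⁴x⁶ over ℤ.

-4x²(n² - 2m²x²)(n² + 2m²x²)

Every term has a factor of 4x²; factoring it out leaves -n⁴ + 4m⁴x⁴.
Recognize a difference of squares with the parts 2m²x² and n².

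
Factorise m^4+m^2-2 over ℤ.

(m+1)*(m-1)*(m^2+2)

Substitute u = m^2 to get a quadratic in u, then factor.
m^2-1 is a difference of squares.
m^2+2 is irreducible over ℤ (always positive, so no real roots).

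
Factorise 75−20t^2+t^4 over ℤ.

(t^2−15)(t^2−5)

Substitute u = t^2 to get a quadratic in u, then factor.
t^2−15 is irreducible over ℤ (15 is not a perfect square).
t^2−5 is irreducible over ℤ (5 is not a perfect square).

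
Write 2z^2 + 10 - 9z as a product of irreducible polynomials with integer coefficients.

(2z - 5)(z - 2)

Need a pair with product 2·10 = 20 and sum -9: that's -4 and -5.
Split the middle term: 2z^2 - 4z - 5z + 10 = 2z(z - 2) - 5(z - 2).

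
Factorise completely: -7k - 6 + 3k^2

Need a pair with product 3·(-6) = -18 and sum -7: that's 2 and -9.
Split the middle term: 3k^2 + 2k - 9k - 6 = k(3k + 2) - 3(3k + 2).

(3k + 2)(k - 3)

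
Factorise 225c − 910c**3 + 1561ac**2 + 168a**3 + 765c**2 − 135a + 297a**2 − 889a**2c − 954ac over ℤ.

(3a − 5c)(7a − 14c + 15)(8a − 13c − 3)

Group: 8a(21a**2 − 77ac + 45a + 70c**2 − 75c) + (−13c − 3)(21a**2 − 77ac + 45a + 70c**2 − 75c); both groups contain (21a**2 − 77ac + 45a + 70c**2 − 75c), so (8a − 13c − 3) is a factor with cofactor 21a**2 − 77ac + 45a + 70c**2 − 75c.
The cofactor groups again: 21a**2 − 77ac + 45a + 70c**2 − 75c = 7a(3a − 5c) + (−14c + 15)(3a − 5c); both groups contain (3a − 5c), giving (7a − 14c + 15)(3a − 5c).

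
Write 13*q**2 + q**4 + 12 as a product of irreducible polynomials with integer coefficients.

(q**2 + 1)*(q**2 + 12)

Substitute u = q**2 to get a quadratic in u, then factor.
q**2 + 1 is irreducible over ℤ (sum of squares).
q**2 + 12 is irreducible over ℤ (always positive, so no real roots).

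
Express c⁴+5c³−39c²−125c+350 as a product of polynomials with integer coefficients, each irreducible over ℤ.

(c+5)(c+7)(c−2)(c−5)

By the rational root theorem, c = 5 is a root, so (c−5) divides it; the quotient is c³+10c²+11c−70.
Next, c = −5 is a root, so (c+5) divides it; the quotient is c²+5c−14.
The remaining quadratic factors as (c+7)(c−2).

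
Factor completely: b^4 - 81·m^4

Difference of squares twice: with A = b and B = 3·m, A⁴ − B⁴ = (A² − B²)(A² + B²), and A² − B² factors again.

(b + 3·m)·(b - 3·m)·(b^2 + 9·m^2)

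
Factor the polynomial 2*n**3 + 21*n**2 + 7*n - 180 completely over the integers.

(2*n - 5)*(n + 4)*(n + 9)

By the rational root theorem, n = -9 is a root, so (n + 9) divides it; the quotient is 2*n**2 + 3*n - 20.
The remaining quadratic factors as (n + 4)(2*n - 5).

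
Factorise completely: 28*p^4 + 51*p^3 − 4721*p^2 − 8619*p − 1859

(4*p + 1)*(7*p + 11)*(p + 13)*(p − 13)

Trying the rational-root candidates, p = 13 is a root, so (p − 13) is a factor; dividing leaves 28*p^3 + 415*p^2 + 674*p + 143.
Continuing, p = −13 is a root, so (p + 13) divides it; the quotient is 28*p^2 + 51*p + 11.
The remaining quadratic factors as (4*p + 1)(7*p + 11).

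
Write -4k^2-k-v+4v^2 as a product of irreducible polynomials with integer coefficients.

-(4k-4v+1)(k+v)

Group: -k(4k-4v+1) - v(4k-4v+1); both groups contain (4k-4v+1).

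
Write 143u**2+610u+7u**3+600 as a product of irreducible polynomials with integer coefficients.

(7u+10)(u+15)(u+4)

By the rational root theorem, u = -15 is a root, so (u+15) divides it; the quotient is 7u**2+38u+40.
The remaining quadratic factors as (u+4)(7u+10).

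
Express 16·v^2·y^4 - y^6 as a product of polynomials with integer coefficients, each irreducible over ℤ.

y^4·(4·v + y)·(4·v - y)

Pull out the common factor y^4, leaving 16·v^2 - y^2.
Recognize a difference of squares with the parts 4·v and y.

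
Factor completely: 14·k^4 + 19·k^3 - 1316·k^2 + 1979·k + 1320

(2·k + 1)·(7·k - 15)·(k + 11)·(k - 8)

Among the possible rational roots, k = -11 is a root, giving the factor (k + 11) and quotient 14·k^3 - 135·k^2 + 169·k + 120.
Next, k = -1/2 is a root, giving the factor (2·k + 1) and quotient 7·k^2 - 71·k + 120.
The remaining quadratic factors as (k - 8)(7·k - 15).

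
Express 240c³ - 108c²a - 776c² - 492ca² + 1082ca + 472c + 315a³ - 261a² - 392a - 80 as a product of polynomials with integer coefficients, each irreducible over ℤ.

(12c - 15a - 4)(10c - 7a - 4)(2c + 3a - 5)

Group: 12c(20c² + 16ca - 58c - 21a² + 23a + 20) + (-15a - 4)(20c² + 16ca - 58c - 21a² + 23a + 20); both groups contain (20c² + 16ca - 58c - 21a² + 23a + 20), so (12c - 15a - 4) is a factor with cofactor 20c² + 16ca - 58c - 21a² + 23a + 20.
The cofactor groups again: 20c² + 16ca - 58c - 21a² + 23a + 20 = 10c(2c + 3a - 5) + (-7a - 4)(2c + 3a - 5); both groups contain (2c + 3a - 5), giving (10c - 7a - 4)(2c + 3a - 5).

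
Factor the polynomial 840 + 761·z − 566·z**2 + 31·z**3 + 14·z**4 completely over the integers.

Testing divisors of the constant over divisors of the leading coefficient, z = −5/7 is a root, so (7·z + 5) divides it; the quotient is 2·z**3 + 3·z**2 − 83·z + 168.
Then z = 7/2 is a root, so (2·z − 7) is a factor; dividing leaves z**2 + 5·z − 24.
The remaining quadratic factors as (z − 3)(z + 8).

(2·z − 7)·(7·z + 5)·(z + 8)·(z − 3)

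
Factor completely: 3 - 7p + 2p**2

(2p - 1)(p - 3)

Need a pair with product 2·3 = 6 and sum -7: that's -6 and -1.
Split the middle term: 2p**2 - 6p - p + 3 = 2p(p - 3) - (p - 3).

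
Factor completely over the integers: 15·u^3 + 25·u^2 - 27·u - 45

(3·u + 5)·(5·u^2 - 9)

Group as (15·u^3 - 27·u) + (25·u^2 - 45) = 3·u·(5·u^2 - 9) + 5·(5·u^2 - 9).
Both groups share the factor (5·u^2 - 9).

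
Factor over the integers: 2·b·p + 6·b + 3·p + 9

(2·b + 3)·(p + 3)

Group as (2·b·p + 6·b) + (3·p + 9) = 2·b·(p + 3) + 3·(p + 3).
Both groups share the factor (p + 3).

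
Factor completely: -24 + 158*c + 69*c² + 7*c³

Among the possible rational roots, c = 1/7 is a root, so (7*c - 1) divides it; the quotient is c² + 10*c + 24.
The remaining quadratic factors as (c + 4)(c + 6).

(7*c - 1)*(c + 4)*(c + 6)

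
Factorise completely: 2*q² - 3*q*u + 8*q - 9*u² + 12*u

(2*q + 3*u)*(q - 3*u + 4)

Group: 2*q*(q - 3*u + 4) + 3*u*(q - 3*u + 4); both groups contain (q - 3*u + 4).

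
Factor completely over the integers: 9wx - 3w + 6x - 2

(3w + 2)(3x - 1)

Group as (9wx - 3w) + (6x - 2) = 3w(3x - 1) + 2(3x - 1).
Both groups share the factor (3x - 1).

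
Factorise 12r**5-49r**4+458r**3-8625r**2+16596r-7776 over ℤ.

By the rational root theorem, r = 8 is a root, giving the factor (r-8) and quotient 12r**4+47r**3+834r**2-1953r+972.
Next, r = 4/3 is a root, so (3r-4) is a factor; dividing leaves 4r**3+21r**2+306r-243.
Next, r = 3/4 is a root, so (4r-3) divides it; the quotient is r**2+6r+81.
The quadratic r**2+6r+81 has discriminant -288 < 0 and is irreducible over ℤ.

(3r-4)(4r-3)(r-8)(r**2+6r+81)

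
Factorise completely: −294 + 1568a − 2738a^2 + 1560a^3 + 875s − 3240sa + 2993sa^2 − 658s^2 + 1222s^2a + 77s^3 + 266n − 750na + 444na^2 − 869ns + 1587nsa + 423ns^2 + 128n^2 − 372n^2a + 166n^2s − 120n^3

−(4n − 11s − 8a + 6)(5n + s + 13a − 7)(6n + 7s + 15a − 7)

Group: 6n(−20n^2 + 51ns − 12na − 2n + 11s^2 + 151sa − 83s + 104a^2 − 134a + 42) + (7s + 15a − 7)(−20n^2 + 51ns − 12na − 2n + 11s^2 + 151sa − 83s + 104a^2 − 134a + 42); both groups contain (−20n^2 + 51ns − 12na − 2n + 11s^2 + 151sa − 83s + 104a^2 − 134a + 42), so (6n + 7s + 15a − 7) is a factor with cofactor −20n^2 + 51ns − 12na − 2n + 11s^2 + 151sa − 83s + 104a^2 − 134a + 42.
The cofactor groups again: −20n^2 + 51ns − 12na − 2n + 11s^2 + 151sa − 83s + 104a^2 − 134a + 42 = −4n(5n + s + 13a − 7) + (11s + 8a − 6)(5n + s + 13a − 7); both groups contain (5n + s + 13a − 7), giving −(4n − 11s − 8a + 6)(5n + s + 13a − 7).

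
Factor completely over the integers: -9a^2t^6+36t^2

Pull out the common factor 9t^2, leaving -a^2t^4+4.
Recognize a difference of squares with the parts 2 and at^2.

-9t^2(at^2+2)(at^2-2)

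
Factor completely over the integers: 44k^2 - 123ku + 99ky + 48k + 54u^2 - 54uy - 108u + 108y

(11k - 6u + 12)(4k - 9u + 9y)

Group: 4k(11k - 6u + 12) + (-9u + 9y)(11k - 6u + 12); both groups contain (11k - 6u + 12).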